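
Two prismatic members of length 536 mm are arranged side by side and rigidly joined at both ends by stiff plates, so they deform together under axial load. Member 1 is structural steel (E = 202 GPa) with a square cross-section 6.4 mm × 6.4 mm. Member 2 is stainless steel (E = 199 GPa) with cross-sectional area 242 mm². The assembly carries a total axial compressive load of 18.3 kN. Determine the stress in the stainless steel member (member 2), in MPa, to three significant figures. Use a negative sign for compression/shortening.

A_1 = 40.96 mm².
Equal strain + equilibrium ⇒ each member carries load in proportion to AE: A₁E₁ = 8274000 N, A₂E₂ = 48160000 N, ΣAE = 56430000 N.
σ₂ = P·E₂/ΣAE = -18300·199000/56430000 = -64.53 MPa.

-64.5 MPa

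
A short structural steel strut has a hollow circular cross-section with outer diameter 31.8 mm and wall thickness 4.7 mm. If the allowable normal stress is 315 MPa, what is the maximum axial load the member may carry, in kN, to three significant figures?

A = 400.1 mm².
P_max = σ_allow · A = 315 · 400.1 = 126000 N = 126 kN.

126 kN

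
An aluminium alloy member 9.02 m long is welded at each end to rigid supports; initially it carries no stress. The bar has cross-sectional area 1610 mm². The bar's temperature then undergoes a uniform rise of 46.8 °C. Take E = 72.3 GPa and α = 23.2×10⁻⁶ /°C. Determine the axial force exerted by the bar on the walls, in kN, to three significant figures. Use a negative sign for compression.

-126 kN

Free thermal expansion αLΔT = 23.2e-6 · 9020 · 46.8 = 9.794 mm.
The walls impose strain ε = −(9.794)/9020 = -1.0858e-03; σ = Eε = 72300 · -1.0858e-03 = -78.5 MPa.
Wall reaction R = σ·A = -78.5·1610 = -126400 N = -126.4 kN.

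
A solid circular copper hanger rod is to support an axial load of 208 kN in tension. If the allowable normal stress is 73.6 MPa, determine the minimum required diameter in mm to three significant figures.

Required area A ≥ P/σ_allow = 208000/73.6 = 2826 mm².
For a solid circular section, d ≥ √(4A/π) = 59.99 mm.

60.0 mm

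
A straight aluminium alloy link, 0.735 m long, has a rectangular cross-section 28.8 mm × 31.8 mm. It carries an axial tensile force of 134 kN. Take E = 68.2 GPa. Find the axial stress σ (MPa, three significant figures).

146 MPa

A = 915.8 mm².
σ = N/A = 134000/915.8 = 146.3 MPa.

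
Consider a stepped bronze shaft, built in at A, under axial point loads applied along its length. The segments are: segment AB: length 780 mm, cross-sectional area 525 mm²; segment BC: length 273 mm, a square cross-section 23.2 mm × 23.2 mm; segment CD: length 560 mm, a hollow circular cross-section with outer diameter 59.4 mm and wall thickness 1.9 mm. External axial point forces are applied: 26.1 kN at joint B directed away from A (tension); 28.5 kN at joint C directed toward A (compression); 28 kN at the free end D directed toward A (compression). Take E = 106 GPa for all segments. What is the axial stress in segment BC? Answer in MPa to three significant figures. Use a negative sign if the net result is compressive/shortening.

Internal axial forces (sectioning from the free end, tension +): N_CD = -28 kN, N_BC = -56.5 kN, N_AB = -30.4 kN.
A_BC = 538.2 mm².
σ_BC = N_BC/A_BC = -56500/538.2 = -105 MPa.

-105 MPa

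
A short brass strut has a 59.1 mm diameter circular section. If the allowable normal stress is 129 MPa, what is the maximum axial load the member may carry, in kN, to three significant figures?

354 kN

A = 2743 mm².
P_max = σ_allow · A = 129 · 2743 = 353900 N = 353.9 kN.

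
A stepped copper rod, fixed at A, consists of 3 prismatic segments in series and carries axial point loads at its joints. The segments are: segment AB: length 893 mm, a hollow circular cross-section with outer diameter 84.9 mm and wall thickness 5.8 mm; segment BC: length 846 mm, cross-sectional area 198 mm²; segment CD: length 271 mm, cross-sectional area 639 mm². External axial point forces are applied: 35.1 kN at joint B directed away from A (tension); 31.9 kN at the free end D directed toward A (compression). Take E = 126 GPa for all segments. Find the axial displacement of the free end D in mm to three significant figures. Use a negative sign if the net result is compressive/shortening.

-1.17 mm

Internal axial forces (sectioning from the free end, tension +): N_CD = -31.9 kN, N_BC = -31.9 kN, N_AB = 3.2 kN.
A_AB = 1441 mm².
δ_AB = 3200·893/(1441·126000) = 0.01574 mm
δ_BC = -31900·846/(198·126000) = -1.082 mm
δ_CD = -31900·271/(639·126000) = -0.1074 mm
δ = Σδ_i = -1.173 mm.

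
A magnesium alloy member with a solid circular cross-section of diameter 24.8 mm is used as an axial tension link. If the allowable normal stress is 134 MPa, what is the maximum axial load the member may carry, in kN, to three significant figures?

64.7 kN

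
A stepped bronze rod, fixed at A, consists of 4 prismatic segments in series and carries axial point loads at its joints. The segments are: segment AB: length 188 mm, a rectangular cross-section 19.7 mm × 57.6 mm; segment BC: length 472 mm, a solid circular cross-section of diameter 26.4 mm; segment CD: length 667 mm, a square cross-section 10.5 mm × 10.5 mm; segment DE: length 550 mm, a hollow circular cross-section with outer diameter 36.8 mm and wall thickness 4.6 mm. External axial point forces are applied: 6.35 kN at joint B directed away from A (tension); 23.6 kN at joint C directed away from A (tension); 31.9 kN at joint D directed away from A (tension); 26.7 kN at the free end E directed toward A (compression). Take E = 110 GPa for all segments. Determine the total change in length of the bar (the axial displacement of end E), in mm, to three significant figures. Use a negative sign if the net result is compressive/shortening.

0.278 mm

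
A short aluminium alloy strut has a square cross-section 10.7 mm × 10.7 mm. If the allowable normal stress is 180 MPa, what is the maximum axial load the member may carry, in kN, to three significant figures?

20.6 kN

A = 114.5 mm².
P_max = σ_allow · A = 180 · 114.5 = 20610 N = 20.61 kN.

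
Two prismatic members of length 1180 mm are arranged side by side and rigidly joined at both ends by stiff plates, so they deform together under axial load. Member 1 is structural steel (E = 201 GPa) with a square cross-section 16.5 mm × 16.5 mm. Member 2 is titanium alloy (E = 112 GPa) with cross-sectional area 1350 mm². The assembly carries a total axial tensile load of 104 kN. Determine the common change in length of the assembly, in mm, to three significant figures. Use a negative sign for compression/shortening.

A_1 = 272.2 mm².
Equal strain + equilibrium ⇒ each member carries load in proportion to AE: A₁E₁ = 54720000 N, A₂E₂ = 151200000 N, ΣAE = 205900000 N.
δ = PL/ΣAE = 104000·1180/205900000 = 0.596 mm.

0.596 mm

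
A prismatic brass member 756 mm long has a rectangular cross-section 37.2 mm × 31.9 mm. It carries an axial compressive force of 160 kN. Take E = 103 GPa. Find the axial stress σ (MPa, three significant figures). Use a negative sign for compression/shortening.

-135 MPa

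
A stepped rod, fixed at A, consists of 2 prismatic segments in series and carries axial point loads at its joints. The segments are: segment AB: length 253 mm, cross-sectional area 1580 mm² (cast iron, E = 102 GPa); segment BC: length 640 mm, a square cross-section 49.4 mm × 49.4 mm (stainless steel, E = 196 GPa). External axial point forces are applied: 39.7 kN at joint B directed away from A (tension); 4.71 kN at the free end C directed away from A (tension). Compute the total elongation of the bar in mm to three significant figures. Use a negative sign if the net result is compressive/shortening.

0.0760 mm

Internal axial forces (sectioning from the free end, tension +): N_BC = 4.71 kN, N_AB = 44.41 kN.
A_BC = 2440 mm².
δ_AB = 44410·253/(1580·102000) = 0.06972 mm
δ_BC = 4710·640/(2440·196000) = 0.006302 mm
δ = Σδ_i = 0.07602 mm.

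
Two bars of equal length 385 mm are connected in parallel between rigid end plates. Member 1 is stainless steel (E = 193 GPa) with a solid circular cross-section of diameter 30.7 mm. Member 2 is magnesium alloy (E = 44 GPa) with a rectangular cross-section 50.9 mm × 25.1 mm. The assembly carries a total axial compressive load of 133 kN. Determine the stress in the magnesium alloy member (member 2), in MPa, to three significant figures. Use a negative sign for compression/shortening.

-29.4 MPa

A_1 = 740.2 mm².
A_2 = 1278 mm².
Equal strain + equilibrium ⇒ each member carries load in proportion to AE: A₁E₁ = 142900000 N, A₂E₂ = 56210000 N, ΣAE = 199100000 N.
σ₂ = P·E₂/ΣAE = -133000·44000/199100000 = -29.4 MPa.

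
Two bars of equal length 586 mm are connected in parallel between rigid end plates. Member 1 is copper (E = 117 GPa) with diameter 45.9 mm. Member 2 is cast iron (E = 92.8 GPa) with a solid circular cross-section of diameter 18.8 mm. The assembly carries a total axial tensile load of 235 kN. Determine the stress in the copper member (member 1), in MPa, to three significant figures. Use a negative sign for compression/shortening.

125 MPa

A_1 = 1655 mm².
A_2 = 277.6 mm².
Equal strain + equilibrium ⇒ each member carries load in proportion to AE: A₁E₁ = 193600000 N, A₂E₂ = 25760000 N, ΣAE = 219400000 N.
σ₁ = P·E₁/ΣAE = 235000·117000/219400000 = 125.3 MPa.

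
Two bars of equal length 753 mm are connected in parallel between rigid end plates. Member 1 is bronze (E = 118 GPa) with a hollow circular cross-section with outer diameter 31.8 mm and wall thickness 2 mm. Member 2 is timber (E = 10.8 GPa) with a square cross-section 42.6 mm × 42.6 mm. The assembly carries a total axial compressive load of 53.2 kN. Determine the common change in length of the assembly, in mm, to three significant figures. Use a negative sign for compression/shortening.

-0.961 mm

A_1 = 187.2 mm².
A_2 = 1815 mm².
Equal strain + equilibrium ⇒ each member carries load in proportion to AE: A₁E₁ = 22090000 N, A₂E₂ = 19600000 N, ΣAE = 41690000 N.
δ = PL/ΣAE = -53200·753/41690000 = -0.9608 mm.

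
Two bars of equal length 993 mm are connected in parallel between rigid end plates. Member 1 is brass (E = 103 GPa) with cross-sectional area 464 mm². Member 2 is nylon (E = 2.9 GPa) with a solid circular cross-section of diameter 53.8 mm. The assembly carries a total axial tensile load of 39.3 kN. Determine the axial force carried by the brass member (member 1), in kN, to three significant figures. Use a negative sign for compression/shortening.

34.5 kN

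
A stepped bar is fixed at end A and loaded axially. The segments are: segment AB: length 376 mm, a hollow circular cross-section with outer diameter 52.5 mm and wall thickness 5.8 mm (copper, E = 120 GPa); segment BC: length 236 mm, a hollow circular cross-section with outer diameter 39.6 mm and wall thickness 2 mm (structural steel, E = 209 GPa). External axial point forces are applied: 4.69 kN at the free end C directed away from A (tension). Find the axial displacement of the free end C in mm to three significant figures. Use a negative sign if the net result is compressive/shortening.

Internal axial forces (sectioning from the free end, tension +): N_BC = 4.69 kN, N_AB = 4.69 kN.
A_AB = 850.9 mm².
A_BC = 236.2 mm².
δ_AB = 4690·376/(850.9·120000) = 0.01727 mm
δ_BC = 4690·236/(236.2·209000) = 0.02242 mm
δ = Σδ_i = 0.03969 mm.

0.0397 mm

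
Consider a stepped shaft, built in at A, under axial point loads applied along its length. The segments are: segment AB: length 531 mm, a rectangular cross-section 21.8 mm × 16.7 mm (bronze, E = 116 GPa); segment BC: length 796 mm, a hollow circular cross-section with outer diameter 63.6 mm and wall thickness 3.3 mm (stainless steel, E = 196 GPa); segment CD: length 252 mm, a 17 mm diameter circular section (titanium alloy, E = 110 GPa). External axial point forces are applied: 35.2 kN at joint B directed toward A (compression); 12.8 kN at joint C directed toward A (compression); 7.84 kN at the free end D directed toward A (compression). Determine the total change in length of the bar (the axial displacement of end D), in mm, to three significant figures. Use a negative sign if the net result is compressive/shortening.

Internal axial forces (sectioning from the free end, tension +): N_CD = -7.84 kN, N_BC = -20.64 kN, N_AB = -55.84 kN.
A_AB = 364.1 mm².
A_BC = 625.1 mm².
A_CD = 227 mm².
δ_AB = -55840·531/(364.1·116000) = -0.7021 mm
δ_BC = -20640·796/(625.1·196000) = -0.1341 mm
δ_CD = -7840·252/(227·110000) = -0.07913 mm
δ = Σδ_i = -0.9153 mm.

-0.915 mm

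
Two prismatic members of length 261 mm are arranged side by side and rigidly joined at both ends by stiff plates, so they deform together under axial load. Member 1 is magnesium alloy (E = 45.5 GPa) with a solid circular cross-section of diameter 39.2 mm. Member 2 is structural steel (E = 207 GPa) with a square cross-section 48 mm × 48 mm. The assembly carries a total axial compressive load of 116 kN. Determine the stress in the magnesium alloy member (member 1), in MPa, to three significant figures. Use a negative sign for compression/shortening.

A_1 = 1207 mm².
A_2 = 2304 mm².
Equal strain + equilibrium ⇒ each member carries load in proportion to AE: A₁E₁ = 54910000 N, A₂E₂ = 476900000 N, ΣAE = 531800000 N.
σ₁ = P·E₁/ΣAE = -116000·45500/531800000 = -9.924 MPa.

-9.92 MPa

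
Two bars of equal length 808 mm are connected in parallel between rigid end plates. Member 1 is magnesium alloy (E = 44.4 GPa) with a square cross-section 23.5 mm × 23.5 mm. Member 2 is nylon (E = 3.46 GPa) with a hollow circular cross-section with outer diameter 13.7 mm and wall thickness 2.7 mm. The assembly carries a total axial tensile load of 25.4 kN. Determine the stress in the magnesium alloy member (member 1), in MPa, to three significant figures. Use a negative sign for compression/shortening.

45.4 MPa

A_1 = 552.2 mm².
A_2 = 93.31 mm².
Equal strain + equilibrium ⇒ each member carries load in proportion to AE: A₁E₁ = 24520000 N, A₂E₂ = 322800 N, ΣAE = 24840000 N.
σ₁ = P·E₁/ΣAE = 25400·44400/24840000 = 45.4 MPa.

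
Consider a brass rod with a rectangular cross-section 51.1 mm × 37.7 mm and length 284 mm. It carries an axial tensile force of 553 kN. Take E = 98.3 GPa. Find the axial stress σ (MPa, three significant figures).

287 MPa

A = 1926 mm².
σ = N/A = 553000/1926 = 287.1 MPa.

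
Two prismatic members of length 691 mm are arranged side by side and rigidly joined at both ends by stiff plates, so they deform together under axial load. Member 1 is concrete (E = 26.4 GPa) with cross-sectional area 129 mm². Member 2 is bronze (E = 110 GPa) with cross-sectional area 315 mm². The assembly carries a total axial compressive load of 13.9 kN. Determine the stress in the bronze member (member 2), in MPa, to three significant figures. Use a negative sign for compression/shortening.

Equal strain + equilibrium ⇒ each member carries load in proportion to AE: A₁E₁ = 3406000 N, A₂E₂ = 34650000 N, ΣAE = 38060000 N.
σ₂ = P·E₂/ΣAE = -13900·110000/38060000 = -40.18 MPa.

-40.2 MPa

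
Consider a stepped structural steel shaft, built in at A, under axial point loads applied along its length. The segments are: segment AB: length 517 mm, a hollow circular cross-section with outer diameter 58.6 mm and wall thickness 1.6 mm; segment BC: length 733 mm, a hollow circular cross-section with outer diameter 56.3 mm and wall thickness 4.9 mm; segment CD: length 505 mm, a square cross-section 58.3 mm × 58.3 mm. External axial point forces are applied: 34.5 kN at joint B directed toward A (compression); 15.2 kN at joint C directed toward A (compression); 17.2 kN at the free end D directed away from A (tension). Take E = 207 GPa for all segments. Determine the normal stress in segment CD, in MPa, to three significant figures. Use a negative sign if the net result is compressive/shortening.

Internal axial forces (sectioning from the free end, tension +): N_CD = 17.2 kN, N_BC = 2 kN, N_AB = -32.5 kN.
A_CD = 3399 mm².
σ_CD = N_CD/A_CD = 17200/3399 = 5.06 MPa.

5.06 MPa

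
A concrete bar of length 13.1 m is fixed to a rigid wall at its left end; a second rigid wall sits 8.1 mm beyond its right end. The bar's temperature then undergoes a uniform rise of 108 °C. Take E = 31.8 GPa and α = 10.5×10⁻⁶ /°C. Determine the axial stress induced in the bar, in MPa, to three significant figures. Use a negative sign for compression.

-16.4 MPa

Free thermal expansion αLΔT = 10.5e-6 · 13100 · 108 = 14.86 mm.
The walls engage after the gap closes; constrained expansion = 14.86 − 8.1 = 6.755 mm.
The walls impose strain ε = −(6.755)/13100 = -5.1568e-04; σ = Eε = 31800 · -5.1568e-04 = -16.4 MPa.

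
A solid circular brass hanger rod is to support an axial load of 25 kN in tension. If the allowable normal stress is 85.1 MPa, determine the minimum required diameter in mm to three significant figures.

19.3 mm

Required area A ≥ P/σ_allow = 25000/85.1 = 293.8 mm².
For a solid circular section, d ≥ √(4A/π) = 19.34 mm.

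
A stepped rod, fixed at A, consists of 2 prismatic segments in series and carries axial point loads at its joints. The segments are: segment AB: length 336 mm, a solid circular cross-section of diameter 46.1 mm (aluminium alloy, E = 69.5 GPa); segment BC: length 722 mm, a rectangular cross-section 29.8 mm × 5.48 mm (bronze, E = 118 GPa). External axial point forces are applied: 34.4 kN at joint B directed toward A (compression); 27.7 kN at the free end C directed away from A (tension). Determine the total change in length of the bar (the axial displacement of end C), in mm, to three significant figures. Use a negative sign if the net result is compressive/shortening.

1.02 mm

Internal axial forces (sectioning from the free end, tension +): N_BC = 27.7 kN, N_AB = -6.7 kN.
A_AB = 1669 mm².
A_BC = 163.3 mm².
δ_AB = -6700·336/(1669·69500) = -0.01941 mm
δ_BC = 27700·722/(163.3·118000) = 1.038 mm
δ = Σδ_i = 1.018 mm.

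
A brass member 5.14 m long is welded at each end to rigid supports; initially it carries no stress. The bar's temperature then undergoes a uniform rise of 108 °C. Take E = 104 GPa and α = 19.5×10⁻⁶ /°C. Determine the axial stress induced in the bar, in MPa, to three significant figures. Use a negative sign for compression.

Free thermal expansion αLΔT = 19.5e-6 · 5140 · 108 = 10.82 mm.
The walls impose strain ε = −(10.82)/5140 = -2.1060e-03; σ = Eε = 104000 · -2.1060e-03 = -219 MPa.

-219 MPa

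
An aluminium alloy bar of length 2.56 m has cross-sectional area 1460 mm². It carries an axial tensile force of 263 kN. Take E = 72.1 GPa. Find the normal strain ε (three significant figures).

0.00250

σ = N/A = 180.1 MPa; ε = σ/E = 180.1/72100 = 2.498e-03.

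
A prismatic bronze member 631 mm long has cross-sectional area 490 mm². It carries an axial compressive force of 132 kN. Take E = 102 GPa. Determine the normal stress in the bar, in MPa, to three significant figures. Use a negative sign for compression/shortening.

-269 MPa

σ = N/A = -132000/490 = -269.4 MPa.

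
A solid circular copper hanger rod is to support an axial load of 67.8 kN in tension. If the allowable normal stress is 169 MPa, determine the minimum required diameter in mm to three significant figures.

22.6 mm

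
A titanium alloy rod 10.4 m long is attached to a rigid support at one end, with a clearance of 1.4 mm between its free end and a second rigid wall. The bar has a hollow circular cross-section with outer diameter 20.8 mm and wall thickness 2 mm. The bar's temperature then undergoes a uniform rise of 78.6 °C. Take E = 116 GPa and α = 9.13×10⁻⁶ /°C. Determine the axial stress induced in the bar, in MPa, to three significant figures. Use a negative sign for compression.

Free thermal expansion αLΔT = 9.13e-6 · 10400 · 78.6 = 7.463 mm.
The walls engage after the gap closes; constrained expansion = 7.463 − 1.4 = 6.063 mm.
The walls impose strain ε = −(6.063)/10400 = -5.8300e-04; σ = Eε = 116000 · -5.8300e-04 = -67.63 MPa.

-67.6 MPa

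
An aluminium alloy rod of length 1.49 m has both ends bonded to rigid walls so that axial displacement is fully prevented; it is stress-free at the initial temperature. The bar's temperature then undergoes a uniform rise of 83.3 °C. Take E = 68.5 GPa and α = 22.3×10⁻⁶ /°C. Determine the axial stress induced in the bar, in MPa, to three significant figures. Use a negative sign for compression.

Free thermal expansion αLΔT = 22.3e-6 · 1490 · 83.3 = 2.768 mm.
The walls impose strain ε = −(2.768)/1490 = -1.8576e-03; σ = Eε = 68500 · -1.8576e-03 = -127.2 MPa.

-127 MPa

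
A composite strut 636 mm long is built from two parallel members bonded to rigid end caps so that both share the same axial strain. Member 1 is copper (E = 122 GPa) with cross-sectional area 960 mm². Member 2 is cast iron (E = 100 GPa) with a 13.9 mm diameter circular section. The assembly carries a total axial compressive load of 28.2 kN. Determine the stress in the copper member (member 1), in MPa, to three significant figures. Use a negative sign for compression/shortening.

A_2 = 151.7 mm².
Equal strain + equilibrium ⇒ each member carries load in proportion to AE: A₁E₁ = 117100000 N, A₂E₂ = 15170000 N, ΣAE = 132300000 N.
σ₁ = P·E₁/ΣAE = -28200·122000/132300000 = -26.01 MPa.

-26.0 MPa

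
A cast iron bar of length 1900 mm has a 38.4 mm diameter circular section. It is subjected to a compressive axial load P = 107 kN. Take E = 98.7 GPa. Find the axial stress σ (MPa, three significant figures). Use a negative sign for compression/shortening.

-92.4 MPa

A = 1158 mm².
σ = N/A = -107000/1158 = -92.39 MPa.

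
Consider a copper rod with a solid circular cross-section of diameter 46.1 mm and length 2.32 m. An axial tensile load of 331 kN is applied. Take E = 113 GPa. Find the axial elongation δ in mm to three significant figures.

4.07 mm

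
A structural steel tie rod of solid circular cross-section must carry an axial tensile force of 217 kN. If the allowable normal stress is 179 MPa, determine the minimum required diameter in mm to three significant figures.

39.3 mm

Required area A ≥ P/σ_allow = 217000/179 = 1212 mm².
For a solid circular section, d ≥ √(4A/π) = 39.29 mm.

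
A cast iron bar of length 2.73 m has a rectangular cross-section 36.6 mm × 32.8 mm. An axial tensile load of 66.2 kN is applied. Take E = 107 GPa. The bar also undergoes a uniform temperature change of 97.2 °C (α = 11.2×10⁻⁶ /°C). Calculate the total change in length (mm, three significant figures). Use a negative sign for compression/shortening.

A = 1200 mm².
δ_mech = NL/(AE) = 66200·2730/(1200·107000) = 1.407 mm.
δ_thermal = αLΔT = 11.2e-6·2730·97.2 = 2.972 mm.
δ = δ_mech + δ_thermal = 4.379 mm.

4.38 mm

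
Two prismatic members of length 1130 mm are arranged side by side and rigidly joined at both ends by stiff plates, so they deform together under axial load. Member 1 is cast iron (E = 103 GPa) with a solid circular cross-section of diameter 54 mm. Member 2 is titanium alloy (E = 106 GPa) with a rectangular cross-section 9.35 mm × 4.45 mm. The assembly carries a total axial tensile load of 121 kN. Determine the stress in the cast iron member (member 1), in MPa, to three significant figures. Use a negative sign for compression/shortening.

51.9 MPa

A_1 = 2290 mm².
A_2 = 41.61 mm².
Equal strain + equilibrium ⇒ each member carries load in proportion to AE: A₁E₁ = 235900000 N, A₂E₂ = 4410000 N, ΣAE = 240300000 N.
σ₁ = P·E₁/ΣAE = 121000·103000/240300000 = 51.86 MPa.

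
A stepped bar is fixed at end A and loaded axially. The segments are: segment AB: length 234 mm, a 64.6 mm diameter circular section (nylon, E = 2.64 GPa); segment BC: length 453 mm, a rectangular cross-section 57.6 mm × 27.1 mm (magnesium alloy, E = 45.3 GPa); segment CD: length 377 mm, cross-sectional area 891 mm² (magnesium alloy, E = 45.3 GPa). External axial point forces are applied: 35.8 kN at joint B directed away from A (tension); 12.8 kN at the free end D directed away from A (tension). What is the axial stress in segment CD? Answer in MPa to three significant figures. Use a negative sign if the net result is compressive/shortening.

14.4 MPa

Internal axial forces (sectioning from the free end, tension +): N_CD = 12.8 kN, N_BC = 12.8 kN, N_AB = 48.6 kN.
σ_CD = N_CD/A_CD = 12800/891 = 14.37 MPa.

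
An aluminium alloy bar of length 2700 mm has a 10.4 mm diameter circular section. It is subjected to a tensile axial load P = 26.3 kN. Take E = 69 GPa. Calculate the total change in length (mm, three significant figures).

A = 84.95 mm².
δ_mech = NL/(AE) = 26300·2700/(84.95·69000) = 12.11 mm.

12.1 mm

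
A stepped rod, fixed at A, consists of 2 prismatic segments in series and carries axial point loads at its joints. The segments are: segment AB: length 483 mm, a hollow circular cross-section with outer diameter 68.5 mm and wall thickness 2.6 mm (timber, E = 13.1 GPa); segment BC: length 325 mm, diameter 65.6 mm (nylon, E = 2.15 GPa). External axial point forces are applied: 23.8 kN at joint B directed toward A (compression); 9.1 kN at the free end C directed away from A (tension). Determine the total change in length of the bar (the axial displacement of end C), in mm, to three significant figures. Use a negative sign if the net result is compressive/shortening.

-0.600 mm

Internal axial forces (sectioning from the free end, tension +): N_BC = 9.1 kN, N_AB = -14.7 kN.
A_AB = 538.3 mm².
A_BC = 3380 mm².
δ_AB = -14700·483/(538.3·13100) = -1.007 mm
δ_BC = 9100·325/(3380·2150) = 0.407 mm
δ = Σδ_i = -0.5999 mm.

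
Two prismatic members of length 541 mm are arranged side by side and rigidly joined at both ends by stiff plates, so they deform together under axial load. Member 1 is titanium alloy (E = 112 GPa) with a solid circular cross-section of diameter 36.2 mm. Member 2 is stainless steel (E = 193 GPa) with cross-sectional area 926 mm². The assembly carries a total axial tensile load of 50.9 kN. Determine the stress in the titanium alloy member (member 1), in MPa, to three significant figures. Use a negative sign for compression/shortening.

19.4 MPa

A_1 = 1029 mm².
Equal strain + equilibrium ⇒ each member carries load in proportion to AE: A₁E₁ = 115300000 N, A₂E₂ = 178700000 N, ΣAE = 294000000 N.
σ₁ = P·E₁/ΣAE = 50900·112000/294000000 = 19.39 MPa.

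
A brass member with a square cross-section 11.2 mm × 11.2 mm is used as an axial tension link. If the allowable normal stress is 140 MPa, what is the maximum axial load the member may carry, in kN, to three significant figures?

17.6 kN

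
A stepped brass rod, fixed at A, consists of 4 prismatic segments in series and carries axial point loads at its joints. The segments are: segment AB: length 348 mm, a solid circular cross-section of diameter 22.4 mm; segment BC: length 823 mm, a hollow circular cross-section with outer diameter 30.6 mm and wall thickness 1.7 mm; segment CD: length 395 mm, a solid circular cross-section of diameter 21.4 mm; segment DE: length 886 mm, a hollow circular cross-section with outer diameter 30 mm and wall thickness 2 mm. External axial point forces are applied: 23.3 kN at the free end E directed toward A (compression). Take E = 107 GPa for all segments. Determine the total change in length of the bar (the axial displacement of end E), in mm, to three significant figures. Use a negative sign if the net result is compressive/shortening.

-2.69 mm

Internal axial forces (sectioning from the free end, tension +): N_DE = -23.3 kN, N_CD = -23.3 kN, N_BC = -23.3 kN, N_AB = -23.3 kN.
A_AB = 394.1 mm².
A_BC = 154.3 mm².
A_CD = 359.7 mm².
A_DE = 175.9 mm².
δ_AB = -23300·348/(394.1·107000) = -0.1923 mm
δ_BC = -23300·823/(154.3·107000) = -1.161 mm
δ_CD = -23300·395/(359.7·107000) = -0.2391 mm
δ_DE = -23300·886/(175.9·107000) = -1.097 mm
δ = Σδ_i = -2.689 mm.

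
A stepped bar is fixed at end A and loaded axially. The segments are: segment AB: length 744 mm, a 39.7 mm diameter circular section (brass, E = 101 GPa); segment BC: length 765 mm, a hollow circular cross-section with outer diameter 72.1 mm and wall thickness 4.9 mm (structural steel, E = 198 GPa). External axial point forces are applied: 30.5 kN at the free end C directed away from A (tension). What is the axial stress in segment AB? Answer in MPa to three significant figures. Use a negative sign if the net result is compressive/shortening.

24.6 MPa

Internal axial forces (sectioning from the free end, tension +): N_BC = 30.5 kN, N_AB = 30.5 kN.
A_AB = 1238 mm².
σ_AB = N_AB/A_AB = 30500/1238 = 24.64 MPa.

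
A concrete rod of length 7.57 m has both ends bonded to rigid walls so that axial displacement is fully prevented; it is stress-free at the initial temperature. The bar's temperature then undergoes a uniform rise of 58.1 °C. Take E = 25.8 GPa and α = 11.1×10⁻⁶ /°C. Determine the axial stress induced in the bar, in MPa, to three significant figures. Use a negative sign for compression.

-16.6 MPa

Free thermal expansion αLΔT = 11.1e-6 · 7570 · 58.1 = 4.882 mm.
The walls impose strain ε = −(4.882)/7570 = -6.4491e-04; σ = Eε = 25800 · -6.4491e-04 = -16.64 MPa.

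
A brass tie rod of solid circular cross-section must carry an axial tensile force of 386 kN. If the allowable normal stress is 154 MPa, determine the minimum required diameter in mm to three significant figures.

56.5 mm

Required area A ≥ P/σ_allow = 386000/154 = 2506 mm².
For a solid circular section, d ≥ √(4A/π) = 56.49 mm.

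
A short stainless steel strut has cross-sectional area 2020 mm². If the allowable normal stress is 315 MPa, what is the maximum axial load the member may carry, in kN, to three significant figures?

P_max = σ_allow · A = 315 · 2020 = 636300 N = 636.3 kN.

636 kN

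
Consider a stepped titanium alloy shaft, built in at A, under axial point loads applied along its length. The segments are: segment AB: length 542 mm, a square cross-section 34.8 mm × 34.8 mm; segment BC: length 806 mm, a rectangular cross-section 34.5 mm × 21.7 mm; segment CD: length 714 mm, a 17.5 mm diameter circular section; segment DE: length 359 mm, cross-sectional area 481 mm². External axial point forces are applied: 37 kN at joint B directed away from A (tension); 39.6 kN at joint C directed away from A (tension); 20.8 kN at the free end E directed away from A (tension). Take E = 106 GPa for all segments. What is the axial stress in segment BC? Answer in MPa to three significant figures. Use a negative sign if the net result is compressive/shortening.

Internal axial forces (sectioning from the free end, tension +): N_DE = 20.8 kN, N_CD = 20.8 kN, N_BC = 60.4 kN, N_AB = 97.4 kN.
A_BC = 748.6 mm².
σ_BC = N_BC/A_BC = 60400/748.6 = 80.68 MPa.

80.7 MPa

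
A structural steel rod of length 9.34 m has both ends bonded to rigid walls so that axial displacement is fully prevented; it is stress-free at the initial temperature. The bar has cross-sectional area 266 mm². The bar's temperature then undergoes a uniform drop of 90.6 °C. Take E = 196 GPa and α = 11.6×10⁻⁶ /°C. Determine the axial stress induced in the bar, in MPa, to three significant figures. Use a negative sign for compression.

Free thermal expansion αLΔT = 11.6e-6 · 9340 · -90.6 = -9.816 mm.
The walls impose strain ε = −(-9.816)/9340 = 1.0510e-03; σ = Eε = 196000 · 1.0510e-03 = 206 MPa.

206 MPa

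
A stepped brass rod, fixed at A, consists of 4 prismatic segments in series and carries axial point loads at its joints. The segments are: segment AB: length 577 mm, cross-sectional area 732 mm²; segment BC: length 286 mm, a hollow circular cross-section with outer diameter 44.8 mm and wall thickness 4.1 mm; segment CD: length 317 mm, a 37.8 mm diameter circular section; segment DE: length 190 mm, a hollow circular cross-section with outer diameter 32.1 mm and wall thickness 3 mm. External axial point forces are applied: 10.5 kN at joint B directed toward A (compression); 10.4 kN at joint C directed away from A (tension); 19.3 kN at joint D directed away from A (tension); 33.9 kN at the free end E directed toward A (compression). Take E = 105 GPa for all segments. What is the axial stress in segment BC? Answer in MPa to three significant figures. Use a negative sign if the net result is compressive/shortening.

Internal axial forces (sectioning from the free end, tension +): N_DE = -33.9 kN, N_CD = -14.6 kN, N_BC = -4.2 kN, N_AB = -14.7 kN.
A_BC = 524.2 mm².
σ_BC = N_BC/A_BC = -4200/524.2 = -8.012 MPa.

-8.01 MPa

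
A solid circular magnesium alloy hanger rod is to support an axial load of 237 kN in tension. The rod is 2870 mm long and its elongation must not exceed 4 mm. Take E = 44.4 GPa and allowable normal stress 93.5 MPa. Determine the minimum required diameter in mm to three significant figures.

Required area A ≥ P/σ_allow = 237000/93.5 = 2535 mm².
For a solid circular section, d ≥ √(4A/π) = 56.81 mm.
Elongation limit: A ≥ PL/(Eδ_allow) = 237000·2870/(44400·4) = 3830 mm² ⇒ d ≥ 69.83 mm.
The elongation limit governs.

69.8 mm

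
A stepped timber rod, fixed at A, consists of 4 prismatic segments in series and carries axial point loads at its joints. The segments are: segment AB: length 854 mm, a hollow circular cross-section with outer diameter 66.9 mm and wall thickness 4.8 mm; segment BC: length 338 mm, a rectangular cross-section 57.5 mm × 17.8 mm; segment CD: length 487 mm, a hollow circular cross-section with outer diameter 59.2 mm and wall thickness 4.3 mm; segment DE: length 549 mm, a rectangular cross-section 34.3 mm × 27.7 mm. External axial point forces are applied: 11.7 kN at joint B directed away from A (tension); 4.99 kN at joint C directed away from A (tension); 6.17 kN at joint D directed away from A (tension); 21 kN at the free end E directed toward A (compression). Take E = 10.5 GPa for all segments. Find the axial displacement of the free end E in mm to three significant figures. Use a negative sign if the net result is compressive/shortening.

-2.23 mm

Internal axial forces (sectioning from the free end, tension +): N_DE = -21 kN, N_CD = -14.83 kN, N_BC = -9.84 kN, N_AB = 1.86 kN.
A_AB = 936.4 mm².
A_BC = 1024 mm².
A_CD = 741.6 mm².
A_DE = 950.1 mm².
δ_AB = 1860·854/(936.4·10500) = 0.1615 mm
δ_BC = -9840·338/(1024·10500) = -0.3095 mm
δ_CD = -14830·487/(741.6·10500) = -0.9274 mm
δ_DE = -21000·549/(950.1·10500) = -1.156 mm
δ = Σδ_i = -2.231 mm.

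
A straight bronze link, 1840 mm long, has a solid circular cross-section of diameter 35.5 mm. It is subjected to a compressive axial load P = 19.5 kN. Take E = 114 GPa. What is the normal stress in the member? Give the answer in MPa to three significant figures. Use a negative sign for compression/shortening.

-19.7 MPa

A = 989.8 mm².
σ = N/A = -19500/989.8 = -19.7 MPa.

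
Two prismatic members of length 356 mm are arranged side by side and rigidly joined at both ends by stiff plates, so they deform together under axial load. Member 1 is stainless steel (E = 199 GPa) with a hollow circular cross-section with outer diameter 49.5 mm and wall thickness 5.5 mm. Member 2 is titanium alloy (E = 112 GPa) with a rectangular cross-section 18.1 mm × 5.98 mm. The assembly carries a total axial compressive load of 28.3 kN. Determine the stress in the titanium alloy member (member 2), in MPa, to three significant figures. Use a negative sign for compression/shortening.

A_1 = 760.3 mm².
A_2 = 108.2 mm².
Equal strain + equilibrium ⇒ each member carries load in proportion to AE: A₁E₁ = 151300000 N, A₂E₂ = 12120000 N, ΣAE = 163400000 N.
σ₂ = P·E₂/ΣAE = -28300·112000/163400000 = -19.4 MPa.

-19.4 MPa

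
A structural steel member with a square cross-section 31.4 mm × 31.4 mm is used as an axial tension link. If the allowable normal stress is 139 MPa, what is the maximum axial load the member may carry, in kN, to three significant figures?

137 kN

A = 986 mm².
P_max = σ_allow · A = 139 · 986 = 137000 N = 137 kN.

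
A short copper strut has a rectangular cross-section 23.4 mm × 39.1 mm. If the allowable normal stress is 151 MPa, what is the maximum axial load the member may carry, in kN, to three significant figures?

A = 914.9 mm².
P_max = σ_allow · A = 151 · 914.9 = 138200 N = 138.2 kN.

138 kN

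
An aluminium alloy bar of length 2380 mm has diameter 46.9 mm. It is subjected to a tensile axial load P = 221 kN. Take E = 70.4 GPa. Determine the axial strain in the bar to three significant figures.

0.00182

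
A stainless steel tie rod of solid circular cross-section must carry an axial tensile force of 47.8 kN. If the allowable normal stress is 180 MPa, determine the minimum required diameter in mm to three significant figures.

18.4 mm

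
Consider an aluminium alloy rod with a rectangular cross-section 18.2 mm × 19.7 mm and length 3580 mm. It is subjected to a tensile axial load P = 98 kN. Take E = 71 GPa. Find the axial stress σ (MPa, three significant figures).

A = 358.5 mm².
σ = N/A = 98000/358.5 = 273.3 MPa.

273 MPa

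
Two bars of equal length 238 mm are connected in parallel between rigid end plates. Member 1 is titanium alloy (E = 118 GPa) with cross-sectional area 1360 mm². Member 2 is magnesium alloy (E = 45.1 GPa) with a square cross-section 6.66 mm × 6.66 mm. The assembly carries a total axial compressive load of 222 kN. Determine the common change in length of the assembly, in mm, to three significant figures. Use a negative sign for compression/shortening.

-0.325 mm

A_2 = 44.36 mm².
Equal strain + equilibrium ⇒ each member carries load in proportion to AE: A₁E₁ = 160500000 N, A₂E₂ = 2000000 N, ΣAE = 162500000 N.
δ = PL/ΣAE = -222000·238/162500000 = -0.3252 mm.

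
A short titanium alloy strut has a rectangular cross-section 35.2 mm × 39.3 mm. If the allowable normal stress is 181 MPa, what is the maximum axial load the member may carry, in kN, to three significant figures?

250 kN

A = 1383 mm².
P_max = σ_allow · A = 181 · 1383 = 250400 N = 250.4 kN.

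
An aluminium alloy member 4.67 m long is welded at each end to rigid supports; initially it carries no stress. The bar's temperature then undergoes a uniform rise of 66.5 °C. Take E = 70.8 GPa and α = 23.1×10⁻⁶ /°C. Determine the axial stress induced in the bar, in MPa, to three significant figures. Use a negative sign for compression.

Free thermal expansion αLΔT = 23.1e-6 · 4670 · 66.5 = 7.174 mm.
The walls impose strain ε = −(7.174)/4670 = -1.5362e-03; σ = Eε = 70800 · -1.5362e-03 = -108.8 MPa.

-109 MPa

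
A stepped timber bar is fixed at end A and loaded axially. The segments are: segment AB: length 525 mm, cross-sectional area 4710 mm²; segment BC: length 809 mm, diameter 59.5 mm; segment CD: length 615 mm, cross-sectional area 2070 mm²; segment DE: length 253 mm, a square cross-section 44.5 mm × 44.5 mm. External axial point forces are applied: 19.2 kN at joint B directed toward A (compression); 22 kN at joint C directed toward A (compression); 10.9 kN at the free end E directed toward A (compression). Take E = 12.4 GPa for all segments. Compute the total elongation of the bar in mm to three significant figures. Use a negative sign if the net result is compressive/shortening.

-1.61 mm

Internal axial forces (sectioning from the free end, tension +): N_DE = -10.9 kN, N_CD = -10.9 kN, N_BC = -32.9 kN, N_AB = -52.1 kN.
A_BC = 2781 mm².
A_DE = 1980 mm².
δ_AB = -52100·525/(4710·12400) = -0.4683 mm
δ_BC = -32900·809/(2781·12400) = -0.772 mm
δ_CD = -10900·615/(2070·12400) = -0.2612 mm
δ_DE = -10900·253/(1980·12400) = -0.1123 mm
δ = Σδ_i = -1.614 mm.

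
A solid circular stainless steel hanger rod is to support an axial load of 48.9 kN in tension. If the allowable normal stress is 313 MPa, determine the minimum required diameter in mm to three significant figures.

Required area A ≥ P/σ_allow = 48900/313 = 156.2 mm².
For a solid circular section, d ≥ √(4A/π) = 14.1 mm.

14.1 mm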